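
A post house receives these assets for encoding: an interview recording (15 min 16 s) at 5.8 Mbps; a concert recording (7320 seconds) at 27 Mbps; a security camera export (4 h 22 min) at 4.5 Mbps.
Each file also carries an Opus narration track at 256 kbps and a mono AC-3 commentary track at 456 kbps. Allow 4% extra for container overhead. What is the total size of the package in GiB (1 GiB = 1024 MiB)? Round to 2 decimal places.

Audio total: 256 + 456 = 712 kbps = 0.712 Mbps.
interview recording: 6.512 Mbps × 916 s × 1.04 = 6203.6 Mb
concert recording: 27.712 Mbps × 7320 s × 1.04 = 210965.9 Mb
security camera export: 5.212 Mbps × 15720 s × 1.04 = 85209.9 Mb
Total: 302379.5 Mb = 37797.4 MB.
= 35.20 GiB.

35.20 GiB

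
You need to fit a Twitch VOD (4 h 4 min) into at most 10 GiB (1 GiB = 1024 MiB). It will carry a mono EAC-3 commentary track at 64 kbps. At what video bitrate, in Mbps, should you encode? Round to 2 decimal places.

Budget: 10 GiB = 85899.3 Mb.
4 h 4 min = 244 min = 14640 s
Total bitrate budget: 85899.3 Mb / 14640 s = 5.867 Mbps.
Audio: 64 kbps = 0.064 Mbps.
Video: 5.867 − 0.064 = 5.803 Mbps.

5.80 Mbps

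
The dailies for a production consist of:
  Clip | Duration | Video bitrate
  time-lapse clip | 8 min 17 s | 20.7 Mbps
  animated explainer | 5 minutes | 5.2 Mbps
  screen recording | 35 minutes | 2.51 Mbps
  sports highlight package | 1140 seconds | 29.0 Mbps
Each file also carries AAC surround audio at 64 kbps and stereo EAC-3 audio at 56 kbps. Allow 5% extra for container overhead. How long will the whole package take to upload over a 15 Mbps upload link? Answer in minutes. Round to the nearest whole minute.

59 minutes

Audio total: 64 + 56 = 120 kbps = 0.120 Mbps.
time-lapse clip: 20.820 Mbps × 497 s × 1.05 = 10864.9 Mb
animated explainer: 5.320 Mbps × 300 s × 1.05 = 1675.8 Mb
screen recording: 2.630 Mbps × 2100 s × 1.05 = 5799.1 Mb
sports highlight package: 29.120 Mbps × 1140 s × 1.05 = 34856.6 Mb
Total: 53196.5 Mb = 6649.6 MB.
At 15 Mbps: 53196.5 / 15 = 3546 s ≈ 59.1 minutes.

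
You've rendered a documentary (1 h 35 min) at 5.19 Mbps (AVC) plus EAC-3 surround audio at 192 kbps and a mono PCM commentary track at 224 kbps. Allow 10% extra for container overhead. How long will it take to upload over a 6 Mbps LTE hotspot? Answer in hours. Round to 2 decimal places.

1 h 35 min = 95 min = 5700 s
Audio total: 192 + 224 = 416 kbps = 0.416 Mbps.
Total bitrate: 5.606 Mbps.
File: 5.606 Mbps × 5700 s = 31954.2 Mb.
With 10% container overhead: ×1.10. → 35149.6 Mb.
At 6 Mbps: 35149.6 / 6 = 5858.3 s ≈ 1.63 hours.

1.63 hours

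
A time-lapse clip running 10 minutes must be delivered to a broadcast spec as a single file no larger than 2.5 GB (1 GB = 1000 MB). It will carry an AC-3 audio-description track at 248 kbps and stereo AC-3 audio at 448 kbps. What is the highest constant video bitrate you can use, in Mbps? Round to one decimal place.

32.6 Mbps

Budget: 2.5 GB = 20000.0 Mb.
10 min = 600 s
Total bitrate budget: 20000.0 Mb / 600 s = 33.333 Mbps.
Audio total: 248 + 448 = 696 kbps = 0.696 Mbps.
Video: 33.333 − 0.696 = 32.637 Mbps.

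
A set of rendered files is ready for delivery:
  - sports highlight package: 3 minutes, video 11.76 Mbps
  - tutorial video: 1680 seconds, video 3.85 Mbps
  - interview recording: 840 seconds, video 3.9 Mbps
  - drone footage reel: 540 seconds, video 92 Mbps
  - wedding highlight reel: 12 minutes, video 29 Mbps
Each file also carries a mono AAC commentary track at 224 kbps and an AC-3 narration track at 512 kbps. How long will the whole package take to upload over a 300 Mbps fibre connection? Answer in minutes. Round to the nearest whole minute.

Audio total: 224 + 512 = 736 kbps = 0.736 Mbps.
sports highlight package: 12.496 Mbps × 180 s = 2249.3 Mb
tutorial video: 4.586 Mbps × 1680 s = 7704.5 Mb
interview recording: 4.636 Mbps × 840 s = 3894.2 Mb
drone footage reel: 92.736 Mbps × 540 s = 50077.4 Mb
wedding highlight reel: 29.736 Mbps × 720 s = 21409.9 Mb
Total: 85335.4 Mb = 10666.9 MB.
At 300 Mbps: 85335.4 / 300 = 284 s ≈ 4.74 minutes.

5 minutes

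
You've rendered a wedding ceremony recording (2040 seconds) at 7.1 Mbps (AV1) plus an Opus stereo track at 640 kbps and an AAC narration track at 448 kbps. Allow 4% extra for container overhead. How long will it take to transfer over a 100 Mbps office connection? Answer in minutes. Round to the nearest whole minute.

3 minutes

Audio total: 640 + 448 = 1088 kbps = 1.088 Mbps.
Total bitrate: 8.188 Mbps.
File: 8.188 Mbps × 2040 s = 16703.5 Mb.
With 4% container overhead: ×1.04. → 17371.7 Mb.
At 100 Mbps: 17371.7 / 100 = 173.7 s ≈ 2.9 minutes.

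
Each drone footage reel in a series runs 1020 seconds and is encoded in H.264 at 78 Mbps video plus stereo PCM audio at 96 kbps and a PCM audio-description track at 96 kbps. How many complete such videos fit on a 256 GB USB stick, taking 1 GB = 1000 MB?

Audio total: 96 + 96 = 192 kbps = 0.192 Mbps.
Total bitrate: 78.192 Mbps.
Per item: 78.192 Mbps × 1020 s = 79,756 Mb = 9,969 MB.
Capacity: 256 GB = 2,048,000 Mb; 25.68 items → 25 complete.

25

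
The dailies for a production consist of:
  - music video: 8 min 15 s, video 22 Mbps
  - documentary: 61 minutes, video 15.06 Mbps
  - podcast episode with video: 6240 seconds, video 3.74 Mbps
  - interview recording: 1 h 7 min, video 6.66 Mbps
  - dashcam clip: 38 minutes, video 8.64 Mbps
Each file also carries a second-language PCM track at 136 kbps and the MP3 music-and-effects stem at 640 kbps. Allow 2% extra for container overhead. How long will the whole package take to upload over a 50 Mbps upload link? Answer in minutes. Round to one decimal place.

Audio total: 136 + 640 = 776 kbps = 0.776 Mbps.
music video: 22.776 Mbps × 495 s × 1.02 = 11499.6 Mb
documentary: 15.836 Mbps × 3660 s × 1.02 = 59119.0 Mb
podcast episode with video: 4.516 Mbps × 6240 s × 1.02 = 28743.4 Mb
interview recording: 7.436 Mbps × 4020 s × 1.02 = 30490.6 Mb
dashcam clip: 9.416 Mbps × 2280 s × 1.02 = 21897.8 Mb
Total: 151750.4 Mb = 18968.8 MB.
At 50 Mbps: 151750.4 / 50 = 3035 s ≈ 50.6 minutes.

50.6 minutes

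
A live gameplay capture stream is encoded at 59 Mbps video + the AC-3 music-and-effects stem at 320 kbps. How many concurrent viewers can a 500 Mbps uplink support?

8

Audio: 320 kbps = 0.320 Mbps.
Per-viewer media rate: 59.320 Mbps.
500 Mbps = 500.0 Mbps; 500.0 / 59.320 = 8.43 → 8 viewers.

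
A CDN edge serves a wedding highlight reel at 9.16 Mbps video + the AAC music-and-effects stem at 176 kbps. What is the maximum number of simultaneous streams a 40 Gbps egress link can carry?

4284

Audio: 176 kbps = 0.176 Mbps.
Per-viewer media rate: 9.336 Mbps.
40 Gbps = 40,000 Mbps; 40,000 / 9.336 = 4284.49 → 4284 viewers.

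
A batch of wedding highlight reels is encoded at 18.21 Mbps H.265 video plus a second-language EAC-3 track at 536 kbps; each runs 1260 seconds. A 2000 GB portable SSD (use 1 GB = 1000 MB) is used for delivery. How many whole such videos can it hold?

677

Audio: 536 kbps = 0.536 Mbps.
Total bitrate: 18.746 Mbps.
Per item: 18.746 Mbps × 1260 s = 23,620 Mb = 2,952 MB.
Capacity: 2000 GB = 16,000,000 Mb; 677.39 items → 677 complete.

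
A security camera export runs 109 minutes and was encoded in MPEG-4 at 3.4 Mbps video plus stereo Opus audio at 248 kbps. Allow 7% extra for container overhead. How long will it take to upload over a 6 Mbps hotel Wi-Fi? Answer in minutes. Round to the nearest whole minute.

109 min = 6540 s
Audio: 248 kbps = 0.248 Mbps.
Total bitrate: 3.648 Mbps.
File: 3.648 Mbps × 6540 s = 23857.9 Mb.
With 7% container overhead: ×1.07. → 25528.0 Mb.
At 6 Mbps: 25528.0 / 6 = 4254.7 s ≈ 70.9 minutes.

71 minutes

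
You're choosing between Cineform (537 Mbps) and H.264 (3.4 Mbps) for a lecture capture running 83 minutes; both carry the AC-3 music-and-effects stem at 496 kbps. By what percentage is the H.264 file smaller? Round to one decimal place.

83 min = 4980 s
Audio: 496 kbps = 0.496 Mbps.
Cineform: 537.496 Mbps × 4980 s = 2676730.1 Mb = 311.612 GiB.
H.264: 3.896 Mbps × 4980 s = 19402.1 Mb = 2.259 GiB.
Reduction: (1 − 2.259/311.612) × 100 = 99.28%.

99.3%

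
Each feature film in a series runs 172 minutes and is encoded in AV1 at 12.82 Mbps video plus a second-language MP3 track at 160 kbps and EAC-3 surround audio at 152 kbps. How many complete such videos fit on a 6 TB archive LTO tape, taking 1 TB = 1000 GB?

172 min = 10320 s
Audio total: 160 + 152 = 312 kbps = 0.312 Mbps.
Total bitrate: 13.132 Mbps.
Per item: 13.132 Mbps × 10320 s = 135,522 Mb = 16,940 MB.
Capacity: 6 TB = 48,000,000 Mb; 354.19 items → 354 complete.

354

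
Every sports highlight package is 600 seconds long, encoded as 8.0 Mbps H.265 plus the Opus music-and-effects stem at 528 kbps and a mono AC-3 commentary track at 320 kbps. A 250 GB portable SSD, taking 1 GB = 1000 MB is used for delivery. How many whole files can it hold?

Audio total: 528 + 320 = 848 kbps = 0.848 Mbps.
Total bitrate: 8.848 Mbps.
Per item: 8.848 Mbps × 600 s = 5,309 Mb = 663.6 MB.
Capacity: 250 GB = 2,000,000 Mb; 376.73 items → 376 complete.

376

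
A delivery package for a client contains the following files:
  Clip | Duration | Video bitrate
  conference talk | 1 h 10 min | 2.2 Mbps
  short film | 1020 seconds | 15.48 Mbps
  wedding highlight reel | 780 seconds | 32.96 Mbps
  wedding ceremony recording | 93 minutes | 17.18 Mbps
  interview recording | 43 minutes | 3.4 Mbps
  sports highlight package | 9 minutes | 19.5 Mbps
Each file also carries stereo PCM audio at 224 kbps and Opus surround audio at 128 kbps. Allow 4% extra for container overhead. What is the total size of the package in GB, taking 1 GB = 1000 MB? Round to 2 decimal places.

Audio total: 224 + 128 = 352 kbps = 0.352 Mbps.
conference talk: 2.552 Mbps × 4200 s × 1.04 = 11147.1 Mb
short film: 15.832 Mbps × 1020 s × 1.04 = 16794.6 Mb
wedding highlight reel: 33.312 Mbps × 780 s × 1.04 = 27022.7 Mb
wedding ceremony recording: 17.532 Mbps × 5580 s × 1.04 = 101741.7 Mb
interview recording: 3.752 Mbps × 2580 s × 1.04 = 10067.4 Mb
sports highlight package: 19.852 Mbps × 540 s × 1.04 = 11148.9 Mb
Total: 177922.4 Mb = 22240.3 MB.
= 22.24 GB.

22.24 GB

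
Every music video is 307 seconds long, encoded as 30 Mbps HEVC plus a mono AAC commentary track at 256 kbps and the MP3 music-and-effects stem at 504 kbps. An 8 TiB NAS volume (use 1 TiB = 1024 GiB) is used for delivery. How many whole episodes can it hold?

Audio total: 256 + 504 = 760 kbps = 0.760 Mbps.
Total bitrate: 30.760 Mbps.
Per item: 30.760 Mbps × 307 s = 9,443 Mb = 1,180 MB.
Capacity: 8 TiB = 70,368,744 Mb; 7451.70 items → 7451 complete.

7451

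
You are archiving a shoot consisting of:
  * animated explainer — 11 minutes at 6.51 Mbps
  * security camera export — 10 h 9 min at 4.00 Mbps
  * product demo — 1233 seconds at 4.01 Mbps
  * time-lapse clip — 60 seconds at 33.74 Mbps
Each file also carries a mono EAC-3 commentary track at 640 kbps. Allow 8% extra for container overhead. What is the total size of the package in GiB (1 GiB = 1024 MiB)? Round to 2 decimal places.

22.89 GiB

Audio: 640 kbps = 0.640 Mbps.
animated explainer: 7.150 Mbps × 660 s × 1.08 = 5096.5 Mb
security camera export: 4.640 Mbps × 36540 s × 1.08 = 183109.2 Mb
product demo: 4.650 Mbps × 1233 s × 1.08 = 6192.1 Mb
time-lapse clip: 34.380 Mbps × 60 s × 1.08 = 2227.8 Mb
Total: 196625.7 Mb = 24578.2 MB.
= 22.89 GiB.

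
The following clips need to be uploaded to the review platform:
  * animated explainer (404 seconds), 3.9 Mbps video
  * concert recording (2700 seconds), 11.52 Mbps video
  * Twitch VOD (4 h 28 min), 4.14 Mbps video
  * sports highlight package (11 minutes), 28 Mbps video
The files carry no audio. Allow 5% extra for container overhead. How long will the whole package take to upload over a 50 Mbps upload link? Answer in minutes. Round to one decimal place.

animated explainer: 3.900 Mbps × 404 s × 1.05 = 1654.4 Mb
concert recording: 11.520 Mbps × 2700 s × 1.05 = 32659.2 Mb
Twitch VOD: 4.140 Mbps × 16080 s × 1.05 = 69899.8 Mb
sports highlight package: 28.000 Mbps × 660 s × 1.05 = 19404.0 Mb
Total: 123617.3 Mb = 15452.2 MB.
At 50 Mbps: 123617.3 / 50 = 2472 s ≈ 41.2 minutes.

41.2 minutes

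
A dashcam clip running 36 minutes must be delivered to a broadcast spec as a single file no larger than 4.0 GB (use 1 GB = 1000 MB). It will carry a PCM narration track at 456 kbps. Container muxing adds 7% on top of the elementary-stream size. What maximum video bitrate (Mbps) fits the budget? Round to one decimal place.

Budget: 4.0 GB = 32000.0 Mb.
Stream payload after overhead: 32000.0 / 1.07 = 29906.5 Mb.
36 min = 2160 s
Total bitrate budget: 29906.5 Mb / 2160 s = 13.846 Mbps.
Audio: 456 kbps = 0.456 Mbps.
Video: 13.846 − 0.456 = 13.390 Mbps.

13.4 Mbps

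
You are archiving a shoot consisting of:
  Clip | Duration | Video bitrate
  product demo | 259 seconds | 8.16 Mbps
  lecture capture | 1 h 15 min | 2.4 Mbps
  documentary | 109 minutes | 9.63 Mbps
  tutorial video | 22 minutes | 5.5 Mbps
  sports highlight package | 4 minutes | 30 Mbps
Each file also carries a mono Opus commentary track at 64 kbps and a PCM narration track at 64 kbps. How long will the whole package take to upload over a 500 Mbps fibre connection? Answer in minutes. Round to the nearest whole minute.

3 minutes

Audio total: 64 + 64 = 128 kbps = 0.128 Mbps.
product demo: 8.288 Mbps × 259 s = 2146.6 Mb
lecture capture: 2.528 Mbps × 4500 s = 11376.0 Mb
documentary: 9.758 Mbps × 6540 s = 63817.3 Mb
tutorial video: 5.628 Mbps × 1320 s = 7429.0 Mb
sports highlight package: 30.128 Mbps × 240 s = 7230.7 Mb
Total: 91999.6 Mb = 11499.9 MB.
At 500 Mbps: 91999.6 / 500 = 184 s ≈ 3.07 minutes.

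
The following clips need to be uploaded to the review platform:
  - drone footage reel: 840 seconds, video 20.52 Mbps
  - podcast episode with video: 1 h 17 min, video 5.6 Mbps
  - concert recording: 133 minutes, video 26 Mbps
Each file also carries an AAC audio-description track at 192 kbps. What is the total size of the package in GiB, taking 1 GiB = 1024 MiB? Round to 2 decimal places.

Audio: 192 kbps = 0.192 Mbps.
drone footage reel: 20.712 Mbps × 840 s = 17398.1 Mb
podcast episode with video: 5.792 Mbps × 4620 s = 26759.0 Mb
concert recording: 26.192 Mbps × 7980 s = 209012.2 Mb
Total: 253169.3 Mb = 31646.2 MB.
= 29.47 GiB.

29.47 GiB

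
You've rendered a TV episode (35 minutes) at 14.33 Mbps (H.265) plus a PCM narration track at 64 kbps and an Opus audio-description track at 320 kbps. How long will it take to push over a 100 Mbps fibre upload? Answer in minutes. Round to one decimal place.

5.1 minutes

35 min = 2100 s
Audio total: 64 + 320 = 384 kbps = 0.384 Mbps.
Total bitrate: 14.714 Mbps.
File: 14.714 Mbps × 2100 s = 30899.4 Mb.
At 100 Mbps: 30899.4 / 100 = 309.0 s ≈ 5.15 minutes.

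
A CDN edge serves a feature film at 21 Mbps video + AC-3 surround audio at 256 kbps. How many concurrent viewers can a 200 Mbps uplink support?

Audio: 256 kbps = 0.256 Mbps.
Per-viewer media rate: 21.256 Mbps.
200 Mbps = 200.0 Mbps; 200.0 / 21.256 = 9.41 → 9 viewers.

9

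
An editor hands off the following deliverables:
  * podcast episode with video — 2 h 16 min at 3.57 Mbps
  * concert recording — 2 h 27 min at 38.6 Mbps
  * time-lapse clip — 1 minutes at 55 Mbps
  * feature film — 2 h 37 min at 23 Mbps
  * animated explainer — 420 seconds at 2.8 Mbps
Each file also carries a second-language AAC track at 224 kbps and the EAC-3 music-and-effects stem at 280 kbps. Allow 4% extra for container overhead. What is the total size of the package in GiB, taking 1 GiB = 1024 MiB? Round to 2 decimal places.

73.16 GiB

Audio total: 224 + 280 = 504 kbps = 0.504 Mbps.
podcast episode with video: 4.074 Mbps × 8160 s × 1.04 = 34573.6 Mb
concert recording: 39.104 Mbps × 8820 s × 1.04 = 358693.2 Mb
time-lapse clip: 55.504 Mbps × 60 s × 1.04 = 3463.4 Mb
feature film: 23.504 Mbps × 9420 s × 1.04 = 230264.0 Mb
animated explainer: 3.304 Mbps × 420 s × 1.04 = 1443.2 Mb
Total: 628437.4 Mb = 78554.7 MB.
= 73.16 GiB.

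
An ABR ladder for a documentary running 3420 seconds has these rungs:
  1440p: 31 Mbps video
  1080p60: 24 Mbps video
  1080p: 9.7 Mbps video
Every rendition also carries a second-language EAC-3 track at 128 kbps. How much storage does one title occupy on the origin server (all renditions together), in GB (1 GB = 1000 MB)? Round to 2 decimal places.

27.82 GB

Audio: 128 kbps = 0.128 Mbps.
Sum of rendition bitrates: (31+0.128) + (24+0.128) + (9.7+0.128) = 65.084 Mbps.
× 3420 s = 222,587 Mb = 27,823 MB = 27.82 GB.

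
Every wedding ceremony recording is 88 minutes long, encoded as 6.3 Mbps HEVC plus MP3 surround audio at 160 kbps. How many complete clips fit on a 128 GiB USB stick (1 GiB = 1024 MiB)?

32

88 min = 5280 s
Audio: 160 kbps = 0.160 Mbps.
Total bitrate: 6.460 Mbps.
Per item: 6.460 Mbps × 5280 s = 34,109 Mb = 4,264 MB.
Capacity: 128 GiB = 1,099,512 Mb; 32.24 items → 32 complete.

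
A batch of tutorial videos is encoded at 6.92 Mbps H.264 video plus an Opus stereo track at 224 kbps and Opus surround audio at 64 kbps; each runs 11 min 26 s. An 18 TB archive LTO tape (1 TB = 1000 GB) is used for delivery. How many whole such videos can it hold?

29122

11 min 26 s = 686 s
Audio total: 224 + 64 = 288 kbps = 0.288 Mbps.
Total bitrate: 7.208 Mbps.
Per item: 7.208 Mbps × 686 s = 4,945 Mb = 618.1 MB.
Capacity: 18 TB = 144,000,000 Mb; 29122.16 items → 29122 complete.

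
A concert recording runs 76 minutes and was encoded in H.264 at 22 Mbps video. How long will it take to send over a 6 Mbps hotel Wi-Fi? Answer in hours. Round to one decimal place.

4.6 hours

76 min = 4560 s
File: 22.000 Mbps × 4560 s = 100320.0 Mb.
At 6 Mbps: 100320.0 / 6 = 16720.0 s ≈ 4.64 hours.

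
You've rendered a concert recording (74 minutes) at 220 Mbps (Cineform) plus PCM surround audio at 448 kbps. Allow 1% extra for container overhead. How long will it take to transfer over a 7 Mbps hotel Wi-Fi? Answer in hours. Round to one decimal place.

74 min = 4440 s
Audio: 448 kbps = 0.448 Mbps.
Total bitrate: 220.448 Mbps.
File: 220.448 Mbps × 4440 s = 978789.1 Mb.
With 1% container overhead: ×1.01. → 988577.0 Mb.
At 7 Mbps: 988577.0 / 7 = 141225.3 s ≈ 39.2 hours.

39.2 hours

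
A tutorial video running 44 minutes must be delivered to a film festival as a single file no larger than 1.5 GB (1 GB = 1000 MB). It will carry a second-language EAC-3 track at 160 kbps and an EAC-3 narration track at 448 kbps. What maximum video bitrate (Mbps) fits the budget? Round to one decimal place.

3.9 Mbps

Budget: 1.5 GB = 12000.0 Mb.
44 min = 2640 s
Total bitrate budget: 12000.0 Mb / 2640 s = 4.545 Mbps.
Audio total: 160 + 448 = 608 kbps = 0.608 Mbps.
Video: 4.545 − 0.608 = 3.937 Mbps.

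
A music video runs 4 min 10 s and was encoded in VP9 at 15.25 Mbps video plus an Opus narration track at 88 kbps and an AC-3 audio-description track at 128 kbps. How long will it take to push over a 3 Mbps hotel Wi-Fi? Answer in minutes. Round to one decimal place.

21.5 minutes

4 min 10 s = 250 s
Audio total: 88 + 128 = 216 kbps = 0.216 Mbps.
Total bitrate: 15.466 Mbps.
File: 15.466 Mbps × 250 s = 3866.5 Mb.
At 3 Mbps: 3866.5 / 3 = 1288.8 s ≈ 21.5 minutes.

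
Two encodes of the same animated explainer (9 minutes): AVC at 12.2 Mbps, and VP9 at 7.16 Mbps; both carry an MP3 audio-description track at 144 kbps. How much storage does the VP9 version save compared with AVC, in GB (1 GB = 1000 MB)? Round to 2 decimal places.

0.34 GB

9 min = 540 s
Audio: 144 kbps = 0.144 Mbps.
AVC: 12.344 Mbps × 540 s = 6665.8 Mb = 0.833 GB.
VP9: 7.304 Mbps × 540 s = 3944.2 Mb = 0.493 GB.
Saving: 0.833 − 0.493 = 0.340 GB.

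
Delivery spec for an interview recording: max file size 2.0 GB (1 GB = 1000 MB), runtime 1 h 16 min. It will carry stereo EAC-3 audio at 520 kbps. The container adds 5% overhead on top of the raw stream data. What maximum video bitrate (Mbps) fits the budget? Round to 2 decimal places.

2.82 Mbps

Budget: 2.0 GB = 16000.0 Mb.
Stream payload after overhead: 16000.0 / 1.05 = 15238.1 Mb.
1 h 16 min = 76 min = 4560 s
Total bitrate budget: 15238.1 Mb / 4560 s = 3.342 Mbps.
Audio: 520 kbps = 0.520 Mbps.
Video: 3.342 − 0.520 = 2.822 Mbps.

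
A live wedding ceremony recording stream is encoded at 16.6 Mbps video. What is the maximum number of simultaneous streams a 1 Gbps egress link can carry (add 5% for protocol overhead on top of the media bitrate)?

On the wire with 5% overhead: 17.430 Mbps.
1 Gbps = 1,000 Mbps; 1,000 / 17.430 = 57.37 → 57 viewers.

57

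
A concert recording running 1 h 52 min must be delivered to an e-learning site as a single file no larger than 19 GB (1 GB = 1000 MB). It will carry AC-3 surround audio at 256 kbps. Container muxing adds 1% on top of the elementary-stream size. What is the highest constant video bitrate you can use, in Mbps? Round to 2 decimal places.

22.14 Mbps

Budget: 19 GB = 152000.0 Mb.
Stream payload after overhead: 152000.0 / 1.01 = 150495.0 Mb.
1 h 52 min = 112 min = 6720 s
Total bitrate budget: 150495.0 Mb / 6720 s = 22.395 Mbps.
Audio: 256 kbps = 0.256 Mbps.
Video: 22.395 − 0.256 = 22.139 Mbps.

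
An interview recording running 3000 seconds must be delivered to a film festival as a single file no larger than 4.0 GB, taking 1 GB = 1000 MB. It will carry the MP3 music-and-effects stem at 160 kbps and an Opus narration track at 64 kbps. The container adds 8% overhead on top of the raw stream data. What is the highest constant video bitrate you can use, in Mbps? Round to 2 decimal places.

Budget: 4.0 GB = 32000.0 Mb.
Stream payload after overhead: 32000.0 / 1.08 = 29629.6 Mb.
Total bitrate budget: 29629.6 Mb / 3000 s = 9.877 Mbps.
Audio total: 160 + 64 = 224 kbps = 0.224 Mbps.
Video: 9.877 − 0.224 = 9.653 Mbps.

9.65 Mbps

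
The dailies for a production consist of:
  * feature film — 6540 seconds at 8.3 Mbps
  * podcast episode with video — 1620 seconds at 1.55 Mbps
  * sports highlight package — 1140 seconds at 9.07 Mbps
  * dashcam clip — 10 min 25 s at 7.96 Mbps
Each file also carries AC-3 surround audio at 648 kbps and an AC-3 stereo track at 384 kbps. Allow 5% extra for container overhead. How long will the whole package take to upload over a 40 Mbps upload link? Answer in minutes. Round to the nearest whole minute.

Audio total: 648 + 384 = 1032 kbps = 1.032 Mbps.
feature film: 9.332 Mbps × 6540 s × 1.05 = 64082.8 Mb
podcast episode with video: 2.582 Mbps × 1620 s × 1.05 = 4392.0 Mb
sports highlight package: 10.102 Mbps × 1140 s × 1.05 = 12092.1 Mb
dashcam clip: 8.992 Mbps × 625 s × 1.05 = 5901.0 Mb
Total: 86467.9 Mb = 10808.5 MB.
At 40 Mbps: 86467.9 / 40 = 2162 s ≈ 36 minutes.

36 minutes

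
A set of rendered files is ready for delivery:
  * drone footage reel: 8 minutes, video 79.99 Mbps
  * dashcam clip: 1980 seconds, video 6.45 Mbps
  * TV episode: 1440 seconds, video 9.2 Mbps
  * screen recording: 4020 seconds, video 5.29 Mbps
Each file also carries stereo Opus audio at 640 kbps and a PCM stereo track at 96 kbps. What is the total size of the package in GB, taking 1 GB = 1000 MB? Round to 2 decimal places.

Audio total: 640 + 96 = 736 kbps = 0.736 Mbps.
drone footage reel: 80.726 Mbps × 480 s = 38748.5 Mb
dashcam clip: 7.186 Mbps × 1980 s = 14228.3 Mb
TV episode: 9.936 Mbps × 1440 s = 14307.8 Mb
screen recording: 6.026 Mbps × 4020 s = 24224.5 Mb
Total: 91509.1 Mb = 11438.6 MB.
= 11.44 GB.

11.44 GB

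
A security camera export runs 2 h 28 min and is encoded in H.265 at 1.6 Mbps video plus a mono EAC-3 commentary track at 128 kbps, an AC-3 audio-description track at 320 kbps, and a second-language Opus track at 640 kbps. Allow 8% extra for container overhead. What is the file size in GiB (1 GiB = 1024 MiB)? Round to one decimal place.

3.0 GiB

2 h 28 min = 148 min = 8880 s
Audio total: 128 + 320 + 640 = 1088 kbps = 1.088 Mbps.
Total bitrate: 1.6 + 1.088 = 2.688 Mbps.
Stream data: 2.688 Mbps × 8880 s = 23869.4 Mb.
With 8% container overhead: ×1.08.
25,779 Mb = 3,222,374,400 bytes ÷ 1,073,741,824 = 3.001 GiB.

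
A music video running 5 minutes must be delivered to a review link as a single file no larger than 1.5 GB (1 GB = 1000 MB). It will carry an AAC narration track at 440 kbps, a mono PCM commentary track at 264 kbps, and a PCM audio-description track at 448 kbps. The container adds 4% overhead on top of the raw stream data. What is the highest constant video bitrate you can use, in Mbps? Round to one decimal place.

37.3 Mbps

Budget: 1.5 GB = 12000.0 Mb.
Stream payload after overhead: 12000.0 / 1.04 = 11538.5 Mb.
5 min = 300 s
Total bitrate budget: 11538.5 Mb / 300 s = 38.462 Mbps.
Audio total: 440 + 264 + 448 = 1152 kbps = 1.152 Mbps.
Video: 38.462 − 1.152 = 37.310 Mbps.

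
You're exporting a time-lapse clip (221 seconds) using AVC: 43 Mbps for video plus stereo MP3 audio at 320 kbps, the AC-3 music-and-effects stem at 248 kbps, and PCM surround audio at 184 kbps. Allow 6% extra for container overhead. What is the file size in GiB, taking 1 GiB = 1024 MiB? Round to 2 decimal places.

1.19 GiB

Audio total: 320 + 248 + 184 = 752 kbps = 0.752 Mbps.
Total bitrate: 43 + 0.752 = 43.752 Mbps.
Stream data: 43.752 Mbps × 221 s = 9669.2 Mb.
With 6% container overhead: ×1.06.
10,249 Mb = 1,281,167,940 bytes ÷ 1,073,741,824 = 1.193 GiB.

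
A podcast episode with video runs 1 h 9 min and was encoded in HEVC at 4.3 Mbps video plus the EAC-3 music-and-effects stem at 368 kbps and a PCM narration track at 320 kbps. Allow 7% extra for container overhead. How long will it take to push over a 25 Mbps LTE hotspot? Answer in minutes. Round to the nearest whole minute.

1 h 9 min = 69 min = 4140 s
Audio total: 368 + 320 = 688 kbps = 0.688 Mbps.
Total bitrate: 4.988 Mbps.
File: 4.988 Mbps × 4140 s = 20650.3 Mb.
With 7% container overhead: ×1.07. → 22095.8 Mb.
At 25 Mbps: 22095.8 / 25 = 883.8 s ≈ 14.7 minutes.

15 minutes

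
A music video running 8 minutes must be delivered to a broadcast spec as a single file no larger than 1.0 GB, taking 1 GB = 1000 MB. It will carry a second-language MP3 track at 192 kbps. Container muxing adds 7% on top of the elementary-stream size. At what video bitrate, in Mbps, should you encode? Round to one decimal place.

Budget: 1.0 GB = 8000.0 Mb.
Stream payload after overhead: 8000.0 / 1.07 = 7476.6 Mb.
8 min = 480 s
Total bitrate budget: 7476.6 Mb / 480 s = 15.576 Mbps.
Audio: 192 kbps = 0.192 Mbps.
Video: 15.576 − 0.192 = 15.384 Mbps.

15.4 Mbps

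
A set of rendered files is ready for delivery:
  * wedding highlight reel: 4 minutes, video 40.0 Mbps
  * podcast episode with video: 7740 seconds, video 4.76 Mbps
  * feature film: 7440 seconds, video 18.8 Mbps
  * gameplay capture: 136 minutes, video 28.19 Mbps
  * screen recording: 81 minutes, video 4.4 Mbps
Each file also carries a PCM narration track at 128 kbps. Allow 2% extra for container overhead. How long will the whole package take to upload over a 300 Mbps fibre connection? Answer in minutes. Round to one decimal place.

25.0 minutes

Audio: 128 kbps = 0.128 Mbps.
wedding highlight reel: 40.128 Mbps × 240 s × 1.02 = 9823.3 Mb
podcast episode with video: 4.888 Mbps × 7740 s × 1.02 = 38589.8 Mb
feature film: 18.928 Mbps × 7440 s × 1.02 = 143640.8 Mb
gameplay capture: 28.318 Mbps × 8160 s × 1.02 = 235696.4 Mb
screen recording: 4.528 Mbps × 4860 s × 1.02 = 22446.2 Mb
Total: 450196.5 Mb = 56274.6 MB.
At 300 Mbps: 450196.5 / 300 = 1501 s ≈ 25 minutes.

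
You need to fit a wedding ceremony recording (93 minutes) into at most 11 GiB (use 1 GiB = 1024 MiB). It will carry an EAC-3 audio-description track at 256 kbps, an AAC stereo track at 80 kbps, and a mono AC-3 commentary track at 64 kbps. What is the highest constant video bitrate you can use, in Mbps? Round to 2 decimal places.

16.53 Mbps

Budget: 11 GiB = 94489.3 Mb.
93 min = 5580 s
Total bitrate budget: 94489.3 Mb / 5580 s = 16.934 Mbps.
Audio total: 256 + 80 + 64 = 400 kbps = 0.400 Mbps.
Video: 16.934 − 0.400 = 16.534 Mbps.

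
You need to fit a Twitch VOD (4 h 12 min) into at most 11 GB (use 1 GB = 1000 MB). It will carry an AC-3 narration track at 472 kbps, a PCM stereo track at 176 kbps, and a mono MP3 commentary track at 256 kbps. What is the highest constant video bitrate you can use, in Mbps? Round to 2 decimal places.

4.92 Mbps

Budget: 11 GB = 88000.0 Mb.
4 h 12 min = 252 min = 15120 s
Total bitrate budget: 88000.0 Mb / 15120 s = 5.820 Mbps.
Audio total: 472 + 176 + 256 = 904 kbps = 0.904 Mbps.
Video: 5.820 − 0.904 = 4.916 Mbps.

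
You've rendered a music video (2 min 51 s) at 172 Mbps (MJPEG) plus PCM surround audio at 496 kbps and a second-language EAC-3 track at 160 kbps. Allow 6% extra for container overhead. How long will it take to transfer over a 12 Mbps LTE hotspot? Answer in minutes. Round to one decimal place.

43.5 minutes

2 min 51 s = 171 s
Audio total: 496 + 160 = 656 kbps = 0.656 Mbps.
Total bitrate: 172.656 Mbps.
File: 172.656 Mbps × 171 s = 29524.2 Mb.
With 6% container overhead: ×1.06. → 31295.6 Mb.
At 12 Mbps: 31295.6 / 12 = 2608.0 s ≈ 43.5 minutes.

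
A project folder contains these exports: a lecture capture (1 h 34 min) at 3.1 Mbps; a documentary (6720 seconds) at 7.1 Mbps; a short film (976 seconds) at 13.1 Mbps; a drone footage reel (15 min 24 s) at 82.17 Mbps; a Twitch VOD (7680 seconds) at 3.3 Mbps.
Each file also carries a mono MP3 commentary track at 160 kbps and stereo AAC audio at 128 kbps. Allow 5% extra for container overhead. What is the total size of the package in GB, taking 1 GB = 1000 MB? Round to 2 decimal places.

Audio total: 160 + 128 = 288 kbps = 0.288 Mbps.
lecture capture: 3.388 Mbps × 5640 s × 1.05 = 20063.7 Mb
documentary: 7.388 Mbps × 6720 s × 1.05 = 52129.7 Mb
short film: 13.388 Mbps × 976 s × 1.05 = 13720.0 Mb
drone footage reel: 82.458 Mbps × 924 s × 1.05 = 80000.8 Mb
Twitch VOD: 3.588 Mbps × 7680 s × 1.05 = 28933.6 Mb
Total: 194847.9 Mb = 24356.0 MB.
= 24.36 GB.

24.36 GB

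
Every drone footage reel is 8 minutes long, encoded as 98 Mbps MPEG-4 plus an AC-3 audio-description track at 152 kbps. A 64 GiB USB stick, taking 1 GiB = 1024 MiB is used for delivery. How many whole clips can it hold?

11

8 min = 480 s
Audio: 152 kbps = 0.152 Mbps.
Total bitrate: 98.152 Mbps.
Per item: 98.152 Mbps × 480 s = 47,113 Mb = 5,889 MB.
Capacity: 64 GiB = 549,756 Mb; 11.67 items → 11 complete.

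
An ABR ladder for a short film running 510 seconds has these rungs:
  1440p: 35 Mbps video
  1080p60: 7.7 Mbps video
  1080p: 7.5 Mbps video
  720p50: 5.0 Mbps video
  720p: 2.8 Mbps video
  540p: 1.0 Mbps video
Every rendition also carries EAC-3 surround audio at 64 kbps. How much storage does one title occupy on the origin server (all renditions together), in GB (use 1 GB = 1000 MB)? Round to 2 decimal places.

3.79 GB

Audio: 64 kbps = 0.064 Mbps.
Sum of rendition bitrates: (35+0.064) + (7.7+0.064) + (7.5+0.064) + (5.0+0.064) + (2.8+0.064) + (1.0+0.064) = 59.384 Mbps.
× 510 s = 30,286 Mb = 3,786 MB = 3.786 GB.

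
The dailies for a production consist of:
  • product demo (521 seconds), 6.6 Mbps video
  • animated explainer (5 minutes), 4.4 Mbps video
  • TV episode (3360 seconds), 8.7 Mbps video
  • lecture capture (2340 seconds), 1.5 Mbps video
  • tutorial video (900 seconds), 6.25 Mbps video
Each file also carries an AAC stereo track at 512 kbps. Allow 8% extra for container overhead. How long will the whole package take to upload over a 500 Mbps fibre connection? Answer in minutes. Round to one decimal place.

1.7 minutes

Audio: 512 kbps = 0.512 Mbps.
product demo: 7.112 Mbps × 521 s × 1.08 = 4001.8 Mb
animated explainer: 4.912 Mbps × 300 s × 1.08 = 1591.5 Mb
TV episode: 9.212 Mbps × 3360 s × 1.08 = 33428.5 Mb
lecture capture: 2.012 Mbps × 2340 s × 1.08 = 5084.7 Mb
tutorial video: 6.762 Mbps × 900 s × 1.08 = 6572.7 Mb
Total: 50679.2 Mb = 6334.9 MB.
At 500 Mbps: 50679.2 / 500 = 101 s ≈ 1.69 minutes.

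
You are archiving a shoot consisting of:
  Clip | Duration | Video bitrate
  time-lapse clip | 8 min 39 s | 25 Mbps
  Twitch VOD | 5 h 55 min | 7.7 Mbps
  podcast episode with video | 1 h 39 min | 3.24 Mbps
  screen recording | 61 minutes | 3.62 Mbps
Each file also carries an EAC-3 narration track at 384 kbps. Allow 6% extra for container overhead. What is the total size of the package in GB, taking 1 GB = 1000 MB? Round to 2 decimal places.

29.35 GB

Audio: 384 kbps = 0.384 Mbps.
time-lapse clip: 25.384 Mbps × 519 s × 1.06 = 13964.8 Mb
Twitch VOD: 8.084 Mbps × 21300 s × 1.06 = 182520.6 Mb
podcast episode with video: 3.624 Mbps × 5940 s × 1.06 = 22818.2 Mb
screen recording: 4.004 Mbps × 3660 s × 1.06 = 15533.9 Mb
Total: 234837.4 Mb = 29354.7 MB.
= 29.35 GB.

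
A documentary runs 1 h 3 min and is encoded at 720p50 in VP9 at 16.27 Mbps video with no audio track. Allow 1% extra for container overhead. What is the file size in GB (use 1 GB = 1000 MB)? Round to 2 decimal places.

7.76 GB

1 h 3 min = 63 min = 3780 s
Total bitrate: 16.27 Mbps.
Stream data: 16.270 Mbps × 3780 s = 61500.6 Mb.
With 1% container overhead: ×1.01.
62,116 Mb ÷ 8 = 7,764 MB → 7.764 GB.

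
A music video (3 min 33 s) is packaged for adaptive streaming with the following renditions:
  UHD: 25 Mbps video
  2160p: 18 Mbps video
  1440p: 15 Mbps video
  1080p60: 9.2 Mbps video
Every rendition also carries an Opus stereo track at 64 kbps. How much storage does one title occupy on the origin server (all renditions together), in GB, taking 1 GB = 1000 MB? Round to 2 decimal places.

3 min 33 s = 213 s
Audio: 64 kbps = 0.064 Mbps.
Sum of rendition bitrates: (25+0.064) + (18+0.064) + (15+0.064) + (9.2+0.064) = 67.456 Mbps.
× 213 s = 14,368 Mb = 1,796 MB = 1.796 GB.

1.80 GB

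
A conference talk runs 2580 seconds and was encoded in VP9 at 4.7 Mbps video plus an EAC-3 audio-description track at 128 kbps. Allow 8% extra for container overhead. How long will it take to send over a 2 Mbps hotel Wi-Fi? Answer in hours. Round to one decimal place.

Audio: 128 kbps = 0.128 Mbps.
Total bitrate: 4.828 Mbps.
File: 4.828 Mbps × 2580 s = 12456.2 Mb.
With 8% container overhead: ×1.08. → 13452.7 Mb.
At 2 Mbps: 13452.7 / 2 = 6726.4 s ≈ 1.87 hours.

1.9 hours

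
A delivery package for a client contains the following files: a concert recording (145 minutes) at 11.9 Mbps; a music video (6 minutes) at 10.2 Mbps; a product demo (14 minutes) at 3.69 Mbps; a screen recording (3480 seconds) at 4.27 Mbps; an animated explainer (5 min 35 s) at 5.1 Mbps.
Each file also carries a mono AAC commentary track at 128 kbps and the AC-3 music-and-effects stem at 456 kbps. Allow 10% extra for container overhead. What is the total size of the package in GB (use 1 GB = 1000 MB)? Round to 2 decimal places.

Audio total: 128 + 456 = 584 kbps = 0.584 Mbps.
concert recording: 12.484 Mbps × 8700 s × 1.10 = 119471.9 Mb
music video: 10.784 Mbps × 360 s × 1.10 = 4270.5 Mb
product demo: 4.274 Mbps × 840 s × 1.10 = 3949.2 Mb
screen recording: 4.854 Mbps × 3480 s × 1.10 = 18581.1 Mb
animated explainer: 5.684 Mbps × 335 s × 1.10 = 2094.6 Mb
Total: 148367.2 Mb = 18545.9 MB.
= 18.55 GB.

18.55 GB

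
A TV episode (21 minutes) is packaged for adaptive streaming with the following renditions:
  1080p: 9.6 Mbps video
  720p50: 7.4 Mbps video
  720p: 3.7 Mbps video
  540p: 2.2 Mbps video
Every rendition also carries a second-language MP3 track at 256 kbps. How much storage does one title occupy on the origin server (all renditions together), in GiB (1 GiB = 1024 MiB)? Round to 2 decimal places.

3.51 GiB

21 min = 1260 s
Audio: 256 kbps = 0.256 Mbps.
Sum of rendition bitrates: (9.6+0.256) + (7.4+0.256) + (3.7+0.256) + (2.2+0.256) = 23.924 Mbps.
× 1260 s = 30,144 Mb = 3,768 MB = 3.509 GiB.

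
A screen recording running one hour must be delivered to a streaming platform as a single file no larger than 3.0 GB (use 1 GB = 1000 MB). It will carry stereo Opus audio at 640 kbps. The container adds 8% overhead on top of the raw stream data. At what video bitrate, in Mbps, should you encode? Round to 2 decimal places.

5.53 Mbps

Budget: 3.0 GB = 24000.0 Mb.
Stream payload after overhead: 24000.0 / 1.08 = 22222.2 Mb.
1 h = 3600 s
Total bitrate budget: 22222.2 Mb / 3600 s = 6.173 Mbps.
Audio: 640 kbps = 0.640 Mbps.
Video: 6.173 − 0.640 = 5.533 Mbps.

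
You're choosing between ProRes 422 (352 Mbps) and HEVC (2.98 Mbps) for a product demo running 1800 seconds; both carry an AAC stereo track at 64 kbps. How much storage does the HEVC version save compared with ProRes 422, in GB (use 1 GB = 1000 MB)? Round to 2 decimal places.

78.53 GB

Audio: 64 kbps = 0.064 Mbps.
ProRes 422: 352.064 Mbps × 1800 s = 633715.2 Mb = 79.214 GB.
HEVC: 3.044 Mbps × 1800 s = 5479.2 Mb = 0.685 GB.
Saving: 79.214 − 0.685 = 78.529 GB.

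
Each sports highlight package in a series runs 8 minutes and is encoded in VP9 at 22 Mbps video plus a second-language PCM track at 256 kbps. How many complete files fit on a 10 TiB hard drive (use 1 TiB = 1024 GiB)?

8233

8 min = 480 s
Audio: 256 kbps = 0.256 Mbps.
Total bitrate: 22.256 Mbps.
Per item: 22.256 Mbps × 480 s = 10,683 Mb = 1,335 MB.
Capacity: 10 TiB = 87,960,930 Mb; 8233.82 items → 8233 complete.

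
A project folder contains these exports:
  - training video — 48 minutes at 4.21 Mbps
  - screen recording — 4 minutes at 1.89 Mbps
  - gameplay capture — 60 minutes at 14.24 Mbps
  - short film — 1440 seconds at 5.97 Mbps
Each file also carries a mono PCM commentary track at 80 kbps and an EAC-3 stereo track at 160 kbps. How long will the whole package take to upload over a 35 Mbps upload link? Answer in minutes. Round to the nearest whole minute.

35 minutes

Audio total: 80 + 160 = 240 kbps = 0.240 Mbps.
training video: 4.450 Mbps × 2880 s = 12816.0 Mb
screen recording: 2.130 Mbps × 240 s = 511.2 Mb
gameplay capture: 14.480 Mbps × 3600 s = 52128.0 Mb
short film: 6.210 Mbps × 1440 s = 8942.4 Mb
Total: 74397.6 Mb = 9299.7 MB.
At 35 Mbps: 74397.6 / 35 = 2126 s ≈ 35.4 minutes.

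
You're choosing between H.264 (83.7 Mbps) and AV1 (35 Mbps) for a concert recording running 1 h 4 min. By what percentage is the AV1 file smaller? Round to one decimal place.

1 h 4 min = 64 min = 3840 s
H.264: 83.700 Mbps × 3840 s = 321408.0 Mb = 37.417 GiB.
AV1: 35.000 Mbps × 3840 s = 134400.0 Mb = 15.646 GiB.
Reduction: (1 − 15.646/37.417) × 100 = 58.18%.

58.2%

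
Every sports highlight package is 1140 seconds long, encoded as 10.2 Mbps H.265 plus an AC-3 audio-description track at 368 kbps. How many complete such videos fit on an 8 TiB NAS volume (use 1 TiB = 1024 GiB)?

Audio: 368 kbps = 0.368 Mbps.
Total bitrate: 10.568 Mbps.
Per item: 10.568 Mbps × 1140 s = 12,048 Mb = 1,506 MB.
Capacity: 8 TiB = 70,368,744 Mb; 5840.93 items → 5840 complete.

5840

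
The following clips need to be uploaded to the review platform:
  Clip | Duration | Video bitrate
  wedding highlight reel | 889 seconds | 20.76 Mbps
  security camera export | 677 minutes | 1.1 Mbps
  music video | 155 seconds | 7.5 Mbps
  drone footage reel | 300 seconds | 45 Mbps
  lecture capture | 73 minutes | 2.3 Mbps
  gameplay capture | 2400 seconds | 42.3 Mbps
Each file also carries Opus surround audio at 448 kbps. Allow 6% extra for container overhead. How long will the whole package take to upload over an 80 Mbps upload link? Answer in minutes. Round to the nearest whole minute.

47 minutes

Audio: 448 kbps = 0.448 Mbps.
wedding highlight reel: 21.208 Mbps × 889 s × 1.06 = 19985.1 Mb
security camera export: 1.548 Mbps × 40620 s × 1.06 = 66652.5 Mb
music video: 7.948 Mbps × 155 s × 1.06 = 1305.9 Mb
drone footage reel: 45.448 Mbps × 300 s × 1.06 = 14452.5 Mb
lecture capture: 2.748 Mbps × 4380 s × 1.06 = 12758.4 Mb
gameplay capture: 42.748 Mbps × 2400 s × 1.06 = 108750.9 Mb
Total: 223905.3 Mb = 27988.2 MB.
At 80 Mbps: 223905.3 / 80 = 2799 s ≈ 46.6 minutes.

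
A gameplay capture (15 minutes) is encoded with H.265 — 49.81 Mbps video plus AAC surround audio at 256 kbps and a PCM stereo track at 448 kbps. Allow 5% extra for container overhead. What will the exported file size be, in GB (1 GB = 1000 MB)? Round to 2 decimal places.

5.97 GB

15 min = 900 s
Audio total: 256 + 448 = 704 kbps = 0.704 Mbps.
Total bitrate: 49.81 + 0.704 = 50.514 Mbps.
Stream data: 50.514 Mbps × 900 s = 45462.6 Mb.
With 5% container overhead: ×1.05.
47,736 Mb ÷ 8 = 5,967 MB → 5.967 GB.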